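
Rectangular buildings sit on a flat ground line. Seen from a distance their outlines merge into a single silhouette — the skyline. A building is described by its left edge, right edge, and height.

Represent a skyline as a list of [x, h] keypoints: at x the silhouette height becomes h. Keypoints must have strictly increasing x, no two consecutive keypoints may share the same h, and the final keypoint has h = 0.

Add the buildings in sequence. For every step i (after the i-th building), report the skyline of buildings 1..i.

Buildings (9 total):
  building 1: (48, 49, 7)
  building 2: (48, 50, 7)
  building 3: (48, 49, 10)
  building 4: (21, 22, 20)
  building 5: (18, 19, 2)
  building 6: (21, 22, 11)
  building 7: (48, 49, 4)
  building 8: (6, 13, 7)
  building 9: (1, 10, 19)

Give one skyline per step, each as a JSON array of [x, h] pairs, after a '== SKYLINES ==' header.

== SKYLINES ==
[[48,7],[49,0]]
[[48,7],[50,0]]
[[48,10],[49,7],[50,0]]
[[21,20],[22,0],[48,10],[49,7],[50,0]]
[[18,2],[19,0],[21,20],[22,0],[48,10],[49,7],[50,0]]
[[18,2],[19,0],[21,20],[22,0],[48,10],[49,7],[50,0]]
[[18,2],[19,0],[21,20],[22,0],[48,10],[49,7],[50,0]]
[[6,7],[13,0],[18,2],[19,0],[21,20],[22,0],[48,10],[49,7],[50,0]]
[[1,19],[10,7],[13,0],[18,2],[19,0],[21,20],[22,0],[48,10],[49,7],[50,0]]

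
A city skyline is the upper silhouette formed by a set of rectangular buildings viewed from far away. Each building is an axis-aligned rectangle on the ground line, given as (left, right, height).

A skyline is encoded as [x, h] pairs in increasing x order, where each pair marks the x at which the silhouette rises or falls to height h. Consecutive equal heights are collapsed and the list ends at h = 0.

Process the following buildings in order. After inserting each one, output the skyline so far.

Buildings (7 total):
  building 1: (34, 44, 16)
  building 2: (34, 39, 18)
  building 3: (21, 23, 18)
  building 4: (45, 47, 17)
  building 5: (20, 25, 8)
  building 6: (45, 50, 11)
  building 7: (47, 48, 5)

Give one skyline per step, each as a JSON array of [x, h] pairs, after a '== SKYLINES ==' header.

== SKYLINES ==
[[34,16],[44,0]]
[[34,18],[39,16],[44,0]]
[[21,18],[23,0],[34,18],[39,16],[44,0]]
[[21,18],[23,0],[34,18],[39,16],[44,0],[45,17],[47,0]]
[[20,8],[21,18],[23,8],[25,0],[34,18],[39,16],[44,0],[45,17],[47,0]]
[[20,8],[21,18],[23,8],[25,0],[34,18],[39,16],[44,0],[45,17],[47,11],[50,0]]
[[20,8],[21,18],[23,8],[25,0],[34,18],[39,16],[44,0],[45,17],[47,11],[50,0]]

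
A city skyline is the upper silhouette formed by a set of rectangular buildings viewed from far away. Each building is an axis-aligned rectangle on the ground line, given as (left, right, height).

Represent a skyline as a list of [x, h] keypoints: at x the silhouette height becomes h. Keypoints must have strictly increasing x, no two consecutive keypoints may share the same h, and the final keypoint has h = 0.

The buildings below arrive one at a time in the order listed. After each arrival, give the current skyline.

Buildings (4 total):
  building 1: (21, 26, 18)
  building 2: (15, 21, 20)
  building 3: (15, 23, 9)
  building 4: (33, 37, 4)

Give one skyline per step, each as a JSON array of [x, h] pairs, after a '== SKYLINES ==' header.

== SKYLINES ==
[[21,18],[26,0]]
[[15,20],[21,18],[26,0]]
[[15,20],[21,18],[26,0]]
[[15,20],[21,18],[26,0],[33,4],[37,0]]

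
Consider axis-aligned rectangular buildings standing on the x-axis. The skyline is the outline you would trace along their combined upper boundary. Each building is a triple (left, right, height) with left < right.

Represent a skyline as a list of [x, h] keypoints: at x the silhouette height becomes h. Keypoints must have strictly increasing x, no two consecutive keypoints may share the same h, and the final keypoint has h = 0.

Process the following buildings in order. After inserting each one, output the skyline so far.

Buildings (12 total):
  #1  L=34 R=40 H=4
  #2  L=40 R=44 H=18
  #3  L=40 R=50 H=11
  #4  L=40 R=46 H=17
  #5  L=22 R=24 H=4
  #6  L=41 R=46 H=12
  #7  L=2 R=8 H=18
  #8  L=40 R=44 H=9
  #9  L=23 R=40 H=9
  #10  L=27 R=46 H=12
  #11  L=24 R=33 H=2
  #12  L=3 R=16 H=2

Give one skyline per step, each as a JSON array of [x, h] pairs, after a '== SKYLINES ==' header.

== SKYLINES ==
[[34,4],[40,0]]
[[34,4],[40,18],[44,0]]
[[34,4],[40,18],[44,11],[50,0]]
[[34,4],[40,18],[44,17],[46,11],[50,0]]
[[22,4],[24,0],[34,4],[40,18],[44,17],[46,11],[50,0]]
[[22,4],[24,0],[34,4],[40,18],[44,17],[46,11],[50,0]]
[[2,18],[8,0],[22,4],[24,0],[34,4],[40,18],[44,17],[46,11],[50,0]]
[[2,18],[8,0],[22,4],[24,0],[34,4],[40,18],[44,17],[46,11],[50,0]]
[[2,18],[8,0],[22,4],[23,9],[40,18],[44,17],[46,11],[50,0]]
[[2,18],[8,0],[22,4],[23,9],[27,12],[40,18],[44,17],[46,11],[50,0]]
[[2,18],[8,0],[22,4],[23,9],[27,12],[40,18],[44,17],[46,11],[50,0]]
[[2,18],[8,2],[16,0],[22,4],[23,9],[27,12],[40,18],[44,17],[46,11],[50,0]]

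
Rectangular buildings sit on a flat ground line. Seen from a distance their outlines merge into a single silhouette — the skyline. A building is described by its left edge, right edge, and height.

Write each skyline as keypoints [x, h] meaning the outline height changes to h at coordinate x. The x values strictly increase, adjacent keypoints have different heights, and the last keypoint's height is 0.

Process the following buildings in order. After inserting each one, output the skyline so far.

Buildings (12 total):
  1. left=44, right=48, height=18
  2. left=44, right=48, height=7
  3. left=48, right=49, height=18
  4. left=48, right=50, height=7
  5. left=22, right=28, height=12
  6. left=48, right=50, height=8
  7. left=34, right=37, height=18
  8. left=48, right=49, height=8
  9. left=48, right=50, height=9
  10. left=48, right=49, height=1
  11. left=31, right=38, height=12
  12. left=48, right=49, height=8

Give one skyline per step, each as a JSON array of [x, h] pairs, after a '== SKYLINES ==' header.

== SKYLINES ==
[[44,18],[48,0]]
[[44,18],[48,0]]
[[44,18],[49,0]]
[[44,18],[49,7],[50,0]]
[[22,12],[28,0],[44,18],[49,7],[50,0]]
[[22,12],[28,0],[44,18],[49,8],[50,0]]
[[22,12],[28,0],[34,18],[37,0],[44,18],[49,8],[50,0]]
[[22,12],[28,0],[34,18],[37,0],[44,18],[49,8],[50,0]]
[[22,12],[28,0],[34,18],[37,0],[44,18],[49,9],[50,0]]
[[22,12],[28,0],[34,18],[37,0],[44,18],[49,9],[50,0]]
[[22,12],[28,0],[31,12],[34,18],[37,12],[38,0],[44,18],[49,9],[50,0]]
[[22,12],[28,0],[31,12],[34,18],[37,12],[38,0],[44,18],[49,9],[50,0]]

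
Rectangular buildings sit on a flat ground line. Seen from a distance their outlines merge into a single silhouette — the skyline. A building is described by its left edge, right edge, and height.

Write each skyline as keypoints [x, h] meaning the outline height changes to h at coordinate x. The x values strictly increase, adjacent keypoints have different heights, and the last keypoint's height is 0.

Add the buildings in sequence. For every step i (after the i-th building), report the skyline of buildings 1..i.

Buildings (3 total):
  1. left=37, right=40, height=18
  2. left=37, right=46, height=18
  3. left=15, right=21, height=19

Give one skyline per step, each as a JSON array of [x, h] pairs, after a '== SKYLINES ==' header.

== SKYLINES ==
[[37,18],[40,0]]
[[37,18],[46,0]]
[[15,19],[21,0],[37,18],[46,0]]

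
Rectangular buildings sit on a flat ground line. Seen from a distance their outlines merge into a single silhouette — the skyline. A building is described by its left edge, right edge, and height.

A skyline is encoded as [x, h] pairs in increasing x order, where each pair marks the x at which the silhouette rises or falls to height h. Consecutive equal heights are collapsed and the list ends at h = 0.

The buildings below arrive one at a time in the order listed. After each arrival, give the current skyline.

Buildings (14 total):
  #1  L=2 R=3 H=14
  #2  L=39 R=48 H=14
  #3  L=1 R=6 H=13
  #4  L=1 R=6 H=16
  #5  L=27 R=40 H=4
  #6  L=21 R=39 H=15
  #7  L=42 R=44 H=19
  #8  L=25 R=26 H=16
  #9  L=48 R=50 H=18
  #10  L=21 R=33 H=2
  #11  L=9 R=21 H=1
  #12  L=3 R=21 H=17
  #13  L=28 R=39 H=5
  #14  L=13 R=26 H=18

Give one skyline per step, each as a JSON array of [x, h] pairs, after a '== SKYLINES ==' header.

== SKYLINES ==
[[2,14],[3,0]]
[[2,14],[3,0],[39,14],[48,0]]
[[1,13],[2,14],[3,13],[6,0],[39,14],[48,0]]
[[1,16],[6,0],[39,14],[48,0]]
[[1,16],[6,0],[27,4],[39,14],[48,0]]
[[1,16],[6,0],[21,15],[39,14],[48,0]]
[[1,16],[6,0],[21,15],[39,14],[42,19],[44,14],[48,0]]
[[1,16],[6,0],[21,15],[25,16],[26,15],[39,14],[42,19],[44,14],[48,0]]
[[1,16],[6,0],[21,15],[25,16],[26,15],[39,14],[42,19],[44,14],[48,18],[50,0]]
[[1,16],[6,0],[21,15],[25,16],[26,15],[39,14],[42,19],[44,14],[48,18],[50,0]]
[[1,16],[6,0],[9,1],[21,15],[25,16],[26,15],[39,14],[42,19],[44,14],[48,18],[50,0]]
[[1,16],[3,17],[21,15],[25,16],[26,15],[39,14],[42,19],[44,14],[48,18],[50,0]]
[[1,16],[3,17],[21,15],[25,16],[26,15],[39,14],[42,19],[44,14],[48,18],[50,0]]
[[1,16],[3,17],[13,18],[26,15],[39,14],[42,19],[44,14],[48,18],[50,0]]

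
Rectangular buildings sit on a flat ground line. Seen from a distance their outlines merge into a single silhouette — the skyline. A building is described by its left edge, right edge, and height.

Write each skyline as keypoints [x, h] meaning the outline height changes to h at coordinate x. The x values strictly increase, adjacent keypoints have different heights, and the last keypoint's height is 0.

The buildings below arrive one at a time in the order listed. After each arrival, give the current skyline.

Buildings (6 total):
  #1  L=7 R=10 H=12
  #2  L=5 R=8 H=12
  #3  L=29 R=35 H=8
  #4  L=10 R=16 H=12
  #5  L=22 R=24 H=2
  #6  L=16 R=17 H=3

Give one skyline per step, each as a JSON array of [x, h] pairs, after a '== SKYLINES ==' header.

== SKYLINES ==
[[7,12],[10,0]]
[[5,12],[10,0]]
[[5,12],[10,0],[29,8],[35,0]]
[[5,12],[16,0],[29,8],[35,0]]
[[5,12],[16,0],[22,2],[24,0],[29,8],[35,0]]
[[5,12],[16,3],[17,0],[22,2],[24,0],[29,8],[35,0]]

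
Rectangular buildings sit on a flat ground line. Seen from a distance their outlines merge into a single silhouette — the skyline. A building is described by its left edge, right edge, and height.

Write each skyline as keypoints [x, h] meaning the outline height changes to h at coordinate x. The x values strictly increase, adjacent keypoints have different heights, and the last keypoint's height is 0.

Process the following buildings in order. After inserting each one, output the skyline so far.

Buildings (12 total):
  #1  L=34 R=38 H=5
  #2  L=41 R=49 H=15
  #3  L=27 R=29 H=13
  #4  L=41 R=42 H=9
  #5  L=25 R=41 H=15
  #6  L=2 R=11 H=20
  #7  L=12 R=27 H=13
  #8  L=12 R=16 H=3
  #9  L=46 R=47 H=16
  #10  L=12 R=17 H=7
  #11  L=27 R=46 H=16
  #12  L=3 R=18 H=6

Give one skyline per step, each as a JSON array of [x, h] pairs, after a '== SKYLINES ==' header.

== SKYLINES ==
[[34,5],[38,0]]
[[34,5],[38,0],[41,15],[49,0]]
[[27,13],[29,0],[34,5],[38,0],[41,15],[49,0]]
[[27,13],[29,0],[34,5],[38,0],[41,15],[49,0]]
[[25,15],[49,0]]
[[2,20],[11,0],[25,15],[49,0]]
[[2,20],[11,0],[12,13],[25,15],[49,0]]
[[2,20],[11,0],[12,13],[25,15],[49,0]]
[[2,20],[11,0],[12,13],[25,15],[46,16],[47,15],[49,0]]
[[2,20],[11,0],[12,13],[25,15],[46,16],[47,15],[49,0]]
[[2,20],[11,0],[12,13],[25,15],[27,16],[47,15],[49,0]]
[[2,20],[11,6],[12,13],[25,15],[27,16],[47,15],[49,0]]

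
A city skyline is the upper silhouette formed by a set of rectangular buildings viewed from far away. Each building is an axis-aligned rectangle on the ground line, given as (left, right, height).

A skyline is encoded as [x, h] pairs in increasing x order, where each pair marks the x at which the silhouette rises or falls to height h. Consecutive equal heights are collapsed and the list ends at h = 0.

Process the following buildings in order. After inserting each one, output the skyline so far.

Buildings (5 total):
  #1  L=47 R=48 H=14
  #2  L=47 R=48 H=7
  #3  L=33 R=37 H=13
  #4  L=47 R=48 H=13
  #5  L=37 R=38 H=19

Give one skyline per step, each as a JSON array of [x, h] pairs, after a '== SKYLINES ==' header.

== SKYLINES ==
[[47,14],[48,0]]
[[47,14],[48,0]]
[[33,13],[37,0],[47,14],[48,0]]
[[33,13],[37,0],[47,14],[48,0]]
[[33,13],[37,19],[38,0],[47,14],[48,0]]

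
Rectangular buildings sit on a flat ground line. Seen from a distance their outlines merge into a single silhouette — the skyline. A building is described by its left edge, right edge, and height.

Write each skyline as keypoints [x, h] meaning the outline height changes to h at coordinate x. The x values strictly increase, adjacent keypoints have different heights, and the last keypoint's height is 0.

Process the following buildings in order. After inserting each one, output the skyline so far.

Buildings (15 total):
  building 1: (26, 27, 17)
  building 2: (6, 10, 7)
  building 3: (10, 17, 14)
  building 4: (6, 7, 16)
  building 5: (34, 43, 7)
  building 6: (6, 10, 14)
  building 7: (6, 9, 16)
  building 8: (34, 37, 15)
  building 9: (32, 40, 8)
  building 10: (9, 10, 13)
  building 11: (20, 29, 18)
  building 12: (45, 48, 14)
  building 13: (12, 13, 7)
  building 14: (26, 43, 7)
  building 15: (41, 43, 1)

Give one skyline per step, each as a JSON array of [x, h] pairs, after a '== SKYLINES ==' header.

== SKYLINES ==
[[26,17],[27,0]]
[[6,7],[10,0],[26,17],[27,0]]
[[6,7],[10,14],[17,0],[26,17],[27,0]]
[[6,16],[7,7],[10,14],[17,0],[26,17],[27,0]]
[[6,16],[7,7],[10,14],[17,0],[26,17],[27,0],[34,7],[43,0]]
[[6,16],[7,14],[17,0],[26,17],[27,0],[34,7],[43,0]]
[[6,16],[9,14],[17,0],[26,17],[27,0],[34,7],[43,0]]
[[6,16],[9,14],[17,0],[26,17],[27,0],[34,15],[37,7],[43,0]]
[[6,16],[9,14],[17,0],[26,17],[27,0],[32,8],[34,15],[37,8],[40,7],[43,0]]
[[6,16],[9,14],[17,0],[26,17],[27,0],[32,8],[34,15],[37,8],[40,7],[43,0]]
[[6,16],[9,14],[17,0],[20,18],[29,0],[32,8],[34,15],[37,8],[40,7],[43,0]]
[[6,16],[9,14],[17,0],[20,18],[29,0],[32,8],[34,15],[37,8],[40,7],[43,0],[45,14],[48,0]]
[[6,16],[9,14],[17,0],[20,18],[29,0],[32,8],[34,15],[37,8],[40,7],[43,0],[45,14],[48,0]]
[[6,16],[9,14],[17,0],[20,18],[29,7],[32,8],[34,15],[37,8],[40,7],[43,0],[45,14],[48,0]]
[[6,16],[9,14],[17,0],[20,18],[29,7],[32,8],[34,15],[37,8],[40,7],[43,0],[45,14],[48,0]]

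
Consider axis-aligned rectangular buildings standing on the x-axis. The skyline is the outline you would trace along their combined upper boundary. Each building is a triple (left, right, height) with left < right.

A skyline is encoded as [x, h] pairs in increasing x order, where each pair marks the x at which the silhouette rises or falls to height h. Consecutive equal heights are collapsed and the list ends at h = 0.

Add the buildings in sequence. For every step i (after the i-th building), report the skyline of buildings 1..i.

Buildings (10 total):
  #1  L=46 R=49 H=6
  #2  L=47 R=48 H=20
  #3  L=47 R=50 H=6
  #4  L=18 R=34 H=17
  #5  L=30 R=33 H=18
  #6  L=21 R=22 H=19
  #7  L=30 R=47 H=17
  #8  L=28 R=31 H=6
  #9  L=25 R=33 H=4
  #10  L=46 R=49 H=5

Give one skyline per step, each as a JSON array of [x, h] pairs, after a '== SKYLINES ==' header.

== SKYLINES ==
[[46,6],[49,0]]
[[46,6],[47,20],[48,6],[49,0]]
[[46,6],[47,20],[48,6],[50,0]]
[[18,17],[34,0],[46,6],[47,20],[48,6],[50,0]]
[[18,17],[30,18],[33,17],[34,0],[46,6],[47,20],[48,6],[50,0]]
[[18,17],[21,19],[22,17],[30,18],[33,17],[34,0],[46,6],[47,20],[48,6],[50,0]]
[[18,17],[21,19],[22,17],[30,18],[33,17],[47,20],[48,6],[50,0]]
[[18,17],[21,19],[22,17],[30,18],[33,17],[47,20],[48,6],[50,0]]
[[18,17],[21,19],[22,17],[30,18],[33,17],[47,20],[48,6],[50,0]]
[[18,17],[21,19],[22,17],[30,18],[33,17],[47,20],[48,6],[50,0]]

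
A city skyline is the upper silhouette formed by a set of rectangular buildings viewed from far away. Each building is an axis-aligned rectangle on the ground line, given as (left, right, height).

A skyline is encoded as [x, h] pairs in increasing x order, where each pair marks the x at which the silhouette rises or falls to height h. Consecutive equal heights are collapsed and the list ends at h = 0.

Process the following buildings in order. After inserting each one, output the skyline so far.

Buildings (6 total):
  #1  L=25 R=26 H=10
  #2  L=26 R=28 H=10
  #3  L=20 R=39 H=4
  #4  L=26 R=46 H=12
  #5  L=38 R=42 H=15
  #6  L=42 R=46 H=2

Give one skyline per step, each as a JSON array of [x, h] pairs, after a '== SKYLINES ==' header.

== SKYLINES ==
[[25,10],[26,0]]
[[25,10],[28,0]]
[[20,4],[25,10],[28,4],[39,0]]
[[20,4],[25,10],[26,12],[46,0]]
[[20,4],[25,10],[26,12],[38,15],[42,12],[46,0]]
[[20,4],[25,10],[26,12],[38,15],[42,12],[46,0]]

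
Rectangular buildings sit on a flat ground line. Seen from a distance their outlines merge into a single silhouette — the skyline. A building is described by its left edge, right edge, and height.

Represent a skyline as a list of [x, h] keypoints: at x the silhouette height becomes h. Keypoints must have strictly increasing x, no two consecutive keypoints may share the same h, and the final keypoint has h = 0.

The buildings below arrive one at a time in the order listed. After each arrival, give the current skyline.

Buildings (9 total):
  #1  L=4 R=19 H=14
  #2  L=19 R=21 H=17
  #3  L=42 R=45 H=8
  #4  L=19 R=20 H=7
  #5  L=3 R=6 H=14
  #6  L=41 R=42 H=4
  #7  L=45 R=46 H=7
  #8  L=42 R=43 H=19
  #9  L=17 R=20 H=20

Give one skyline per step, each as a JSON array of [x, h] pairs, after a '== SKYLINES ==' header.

== SKYLINES ==
[[4,14],[19,0]]
[[4,14],[19,17],[21,0]]
[[4,14],[19,17],[21,0],[42,8],[45,0]]
[[4,14],[19,17],[21,0],[42,8],[45,0]]
[[3,14],[19,17],[21,0],[42,8],[45,0]]
[[3,14],[19,17],[21,0],[41,4],[42,8],[45,0]]
[[3,14],[19,17],[21,0],[41,4],[42,8],[45,7],[46,0]]
[[3,14],[19,17],[21,0],[41,4],[42,19],[43,8],[45,7],[46,0]]
[[3,14],[17,20],[20,17],[21,0],[41,4],[42,19],[43,8],[45,7],[46,0]]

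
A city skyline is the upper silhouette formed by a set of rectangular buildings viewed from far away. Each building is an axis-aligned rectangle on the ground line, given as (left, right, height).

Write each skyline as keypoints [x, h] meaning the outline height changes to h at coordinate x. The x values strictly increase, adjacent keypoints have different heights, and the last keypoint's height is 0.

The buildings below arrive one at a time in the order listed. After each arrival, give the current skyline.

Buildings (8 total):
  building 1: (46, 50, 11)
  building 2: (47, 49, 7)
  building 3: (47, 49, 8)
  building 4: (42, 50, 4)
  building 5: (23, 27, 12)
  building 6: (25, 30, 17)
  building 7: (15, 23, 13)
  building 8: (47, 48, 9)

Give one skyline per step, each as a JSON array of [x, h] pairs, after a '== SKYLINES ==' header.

== SKYLINES ==
[[46,11],[50,0]]
[[46,11],[50,0]]
[[46,11],[50,0]]
[[42,4],[46,11],[50,0]]
[[23,12],[27,0],[42,4],[46,11],[50,0]]
[[23,12],[25,17],[30,0],[42,4],[46,11],[50,0]]
[[15,13],[23,12],[25,17],[30,0],[42,4],[46,11],[50,0]]
[[15,13],[23,12],[25,17],[30,0],[42,4],[46,11],[50,0]]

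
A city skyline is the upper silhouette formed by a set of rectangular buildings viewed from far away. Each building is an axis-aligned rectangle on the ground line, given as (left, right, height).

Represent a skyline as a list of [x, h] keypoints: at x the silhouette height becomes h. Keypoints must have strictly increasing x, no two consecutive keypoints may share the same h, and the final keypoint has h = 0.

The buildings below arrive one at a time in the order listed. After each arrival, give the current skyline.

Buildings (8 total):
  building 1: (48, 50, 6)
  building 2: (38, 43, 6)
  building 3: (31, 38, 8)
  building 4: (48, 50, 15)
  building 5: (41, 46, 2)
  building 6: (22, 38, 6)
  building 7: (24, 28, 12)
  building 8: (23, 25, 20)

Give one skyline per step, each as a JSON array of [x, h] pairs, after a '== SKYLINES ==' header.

== SKYLINES ==
[[48,6],[50,0]]
[[38,6],[43,0],[48,6],[50,0]]
[[31,8],[38,6],[43,0],[48,6],[50,0]]
[[31,8],[38,6],[43,0],[48,15],[50,0]]
[[31,8],[38,6],[43,2],[46,0],[48,15],[50,0]]
[[22,6],[31,8],[38,6],[43,2],[46,0],[48,15],[50,0]]
[[22,6],[24,12],[28,6],[31,8],[38,6],[43,2],[46,0],[48,15],[50,0]]
[[22,6],[23,20],[25,12],[28,6],[31,8],[38,6],[43,2],[46,0],[48,15],[50,0]]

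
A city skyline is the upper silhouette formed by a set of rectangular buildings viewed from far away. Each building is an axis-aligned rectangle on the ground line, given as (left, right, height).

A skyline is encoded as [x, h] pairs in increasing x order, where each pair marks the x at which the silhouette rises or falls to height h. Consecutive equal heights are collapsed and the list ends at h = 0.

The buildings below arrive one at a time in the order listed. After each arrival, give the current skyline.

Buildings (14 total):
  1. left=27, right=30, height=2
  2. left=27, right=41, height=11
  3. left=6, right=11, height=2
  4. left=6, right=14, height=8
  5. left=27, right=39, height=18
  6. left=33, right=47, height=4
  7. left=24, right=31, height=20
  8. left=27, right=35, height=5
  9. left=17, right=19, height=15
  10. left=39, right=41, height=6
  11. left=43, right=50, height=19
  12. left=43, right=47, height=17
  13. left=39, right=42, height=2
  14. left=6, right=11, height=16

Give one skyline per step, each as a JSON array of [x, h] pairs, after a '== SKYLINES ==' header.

== SKYLINES ==
[[27,2],[30,0]]
[[27,11],[41,0]]
[[6,2],[11,0],[27,11],[41,0]]
[[6,8],[14,0],[27,11],[41,0]]
[[6,8],[14,0],[27,18],[39,11],[41,0]]
[[6,8],[14,0],[27,18],[39,11],[41,4],[47,0]]
[[6,8],[14,0],[24,20],[31,18],[39,11],[41,4],[47,0]]
[[6,8],[14,0],[24,20],[31,18],[39,11],[41,4],[47,0]]
[[6,8],[14,0],[17,15],[19,0],[24,20],[31,18],[39,11],[41,4],[47,0]]
[[6,8],[14,0],[17,15],[19,0],[24,20],[31,18],[39,11],[41,4],[47,0]]
[[6,8],[14,0],[17,15],[19,0],[24,20],[31,18],[39,11],[41,4],[43,19],[50,0]]
[[6,8],[14,0],[17,15],[19,0],[24,20],[31,18],[39,11],[41,4],[43,19],[50,0]]
[[6,8],[14,0],[17,15],[19,0],[24,20],[31,18],[39,11],[41,4],[43,19],[50,0]]
[[6,16],[11,8],[14,0],[17,15],[19,0],[24,20],[31,18],[39,11],[41,4],[43,19],[50,0]]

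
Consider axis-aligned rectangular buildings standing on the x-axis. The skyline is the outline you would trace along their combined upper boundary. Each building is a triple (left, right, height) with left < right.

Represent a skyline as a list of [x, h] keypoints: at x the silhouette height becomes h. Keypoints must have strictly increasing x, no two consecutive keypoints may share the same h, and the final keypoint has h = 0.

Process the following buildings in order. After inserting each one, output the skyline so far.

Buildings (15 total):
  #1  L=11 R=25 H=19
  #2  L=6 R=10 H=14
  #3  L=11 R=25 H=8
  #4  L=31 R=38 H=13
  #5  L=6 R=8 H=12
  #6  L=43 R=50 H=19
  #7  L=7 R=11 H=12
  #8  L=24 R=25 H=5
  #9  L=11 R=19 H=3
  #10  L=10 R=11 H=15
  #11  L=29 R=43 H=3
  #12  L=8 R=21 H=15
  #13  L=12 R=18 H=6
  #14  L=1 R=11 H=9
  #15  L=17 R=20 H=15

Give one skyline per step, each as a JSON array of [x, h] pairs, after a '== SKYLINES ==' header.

== SKYLINES ==
[[11,19],[25,0]]
[[6,14],[10,0],[11,19],[25,0]]
[[6,14],[10,0],[11,19],[25,0]]
[[6,14],[10,0],[11,19],[25,0],[31,13],[38,0]]
[[6,14],[10,0],[11,19],[25,0],[31,13],[38,0]]
[[6,14],[10,0],[11,19],[25,0],[31,13],[38,0],[43,19],[50,0]]
[[6,14],[10,12],[11,19],[25,0],[31,13],[38,0],[43,19],[50,0]]
[[6,14],[10,12],[11,19],[25,0],[31,13],[38,0],[43,19],[50,0]]
[[6,14],[10,12],[11,19],[25,0],[31,13],[38,0],[43,19],[50,0]]
[[6,14],[10,15],[11,19],[25,0],[31,13],[38,0],[43,19],[50,0]]
[[6,14],[10,15],[11,19],[25,0],[29,3],[31,13],[38,3],[43,19],[50,0]]
[[6,14],[8,15],[11,19],[25,0],[29,3],[31,13],[38,3],[43,19],[50,0]]
[[6,14],[8,15],[11,19],[25,0],[29,3],[31,13],[38,3],[43,19],[50,0]]
[[1,9],[6,14],[8,15],[11,19],[25,0],[29,3],[31,13],[38,3],[43,19],[50,0]]
[[1,9],[6,14],[8,15],[11,19],[25,0],[29,3],[31,13],[38,3],[43,19],[50,0]]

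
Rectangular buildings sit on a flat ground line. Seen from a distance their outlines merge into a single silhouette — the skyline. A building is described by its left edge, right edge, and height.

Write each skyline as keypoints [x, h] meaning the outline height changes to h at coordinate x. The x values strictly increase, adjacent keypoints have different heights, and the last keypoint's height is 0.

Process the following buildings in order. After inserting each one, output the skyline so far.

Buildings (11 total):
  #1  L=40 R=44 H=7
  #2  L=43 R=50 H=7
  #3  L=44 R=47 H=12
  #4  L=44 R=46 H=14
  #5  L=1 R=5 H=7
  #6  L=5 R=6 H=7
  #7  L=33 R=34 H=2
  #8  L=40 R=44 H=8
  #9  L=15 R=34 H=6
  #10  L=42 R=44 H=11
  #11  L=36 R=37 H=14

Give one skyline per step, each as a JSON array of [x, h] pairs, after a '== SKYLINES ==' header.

== SKYLINES ==
[[40,7],[44,0]]
[[40,7],[50,0]]
[[40,7],[44,12],[47,7],[50,0]]
[[40,7],[44,14],[46,12],[47,7],[50,0]]
[[1,7],[5,0],[40,7],[44,14],[46,12],[47,7],[50,0]]
[[1,7],[6,0],[40,7],[44,14],[46,12],[47,7],[50,0]]
[[1,7],[6,0],[33,2],[34,0],[40,7],[44,14],[46,12],[47,7],[50,0]]
[[1,7],[6,0],[33,2],[34,0],[40,8],[44,14],[46,12],[47,7],[50,0]]
[[1,7],[6,0],[15,6],[34,0],[40,8],[44,14],[46,12],[47,7],[50,0]]
[[1,7],[6,0],[15,6],[34,0],[40,8],[42,11],[44,14],[46,12],[47,7],[50,0]]
[[1,7],[6,0],[15,6],[34,0],[36,14],[37,0],[40,8],[42,11],[44,14],[46,12],[47,7],[50,0]]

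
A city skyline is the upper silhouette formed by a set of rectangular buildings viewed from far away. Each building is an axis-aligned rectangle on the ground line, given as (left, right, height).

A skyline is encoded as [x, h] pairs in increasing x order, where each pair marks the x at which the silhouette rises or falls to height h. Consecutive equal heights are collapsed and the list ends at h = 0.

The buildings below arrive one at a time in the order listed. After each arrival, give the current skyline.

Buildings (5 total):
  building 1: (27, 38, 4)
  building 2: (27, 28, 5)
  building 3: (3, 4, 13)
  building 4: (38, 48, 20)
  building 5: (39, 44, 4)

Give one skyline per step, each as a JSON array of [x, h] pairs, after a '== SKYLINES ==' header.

== SKYLINES ==
[[27,4],[38,0]]
[[27,5],[28,4],[38,0]]
[[3,13],[4,0],[27,5],[28,4],[38,0]]
[[3,13],[4,0],[27,5],[28,4],[38,20],[48,0]]
[[3,13],[4,0],[27,5],[28,4],[38,20],[48,0]]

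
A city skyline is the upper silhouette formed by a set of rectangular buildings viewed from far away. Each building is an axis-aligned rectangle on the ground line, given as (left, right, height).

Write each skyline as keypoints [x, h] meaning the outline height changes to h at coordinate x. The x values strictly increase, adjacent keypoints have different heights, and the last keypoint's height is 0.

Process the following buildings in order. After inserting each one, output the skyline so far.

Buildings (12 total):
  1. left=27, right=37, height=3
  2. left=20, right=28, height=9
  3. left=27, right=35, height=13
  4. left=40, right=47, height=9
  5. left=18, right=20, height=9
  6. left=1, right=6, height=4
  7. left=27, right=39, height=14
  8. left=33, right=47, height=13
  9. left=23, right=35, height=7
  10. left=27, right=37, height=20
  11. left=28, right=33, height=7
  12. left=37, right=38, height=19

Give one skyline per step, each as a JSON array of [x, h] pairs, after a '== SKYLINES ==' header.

== SKYLINES ==
[[27,3],[37,0]]
[[20,9],[28,3],[37,0]]
[[20,9],[27,13],[35,3],[37,0]]
[[20,9],[27,13],[35,3],[37,0],[40,9],[47,0]]
[[18,9],[27,13],[35,3],[37,0],[40,9],[47,0]]
[[1,4],[6,0],[18,9],[27,13],[35,3],[37,0],[40,9],[47,0]]
[[1,4],[6,0],[18,9],[27,14],[39,0],[40,9],[47,0]]
[[1,4],[6,0],[18,9],[27,14],[39,13],[47,0]]
[[1,4],[6,0],[18,9],[27,14],[39,13],[47,0]]
[[1,4],[6,0],[18,9],[27,20],[37,14],[39,13],[47,0]]
[[1,4],[6,0],[18,9],[27,20],[37,14],[39,13],[47,0]]
[[1,4],[6,0],[18,9],[27,20],[37,19],[38,14],[39,13],[47,0]]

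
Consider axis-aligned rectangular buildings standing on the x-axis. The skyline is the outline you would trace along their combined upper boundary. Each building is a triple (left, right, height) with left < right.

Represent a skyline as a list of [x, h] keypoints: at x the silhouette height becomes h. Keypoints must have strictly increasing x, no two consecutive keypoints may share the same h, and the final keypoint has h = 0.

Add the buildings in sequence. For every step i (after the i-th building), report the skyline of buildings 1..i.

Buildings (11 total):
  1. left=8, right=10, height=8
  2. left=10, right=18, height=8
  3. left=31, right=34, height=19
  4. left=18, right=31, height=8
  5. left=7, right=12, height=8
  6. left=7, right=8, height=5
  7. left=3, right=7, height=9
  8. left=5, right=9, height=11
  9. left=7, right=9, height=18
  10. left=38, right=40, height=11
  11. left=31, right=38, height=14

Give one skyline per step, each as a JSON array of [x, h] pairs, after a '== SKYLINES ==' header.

== SKYLINES ==
[[8,8],[10,0]]
[[8,8],[18,0]]
[[8,8],[18,0],[31,19],[34,0]]
[[8,8],[31,19],[34,0]]
[[7,8],[31,19],[34,0]]
[[7,8],[31,19],[34,0]]
[[3,9],[7,8],[31,19],[34,0]]
[[3,9],[5,11],[9,8],[31,19],[34,0]]
[[3,9],[5,11],[7,18],[9,8],[31,19],[34,0]]
[[3,9],[5,11],[7,18],[9,8],[31,19],[34,0],[38,11],[40,0]]
[[3,9],[5,11],[7,18],[9,8],[31,19],[34,14],[38,11],[40,0]]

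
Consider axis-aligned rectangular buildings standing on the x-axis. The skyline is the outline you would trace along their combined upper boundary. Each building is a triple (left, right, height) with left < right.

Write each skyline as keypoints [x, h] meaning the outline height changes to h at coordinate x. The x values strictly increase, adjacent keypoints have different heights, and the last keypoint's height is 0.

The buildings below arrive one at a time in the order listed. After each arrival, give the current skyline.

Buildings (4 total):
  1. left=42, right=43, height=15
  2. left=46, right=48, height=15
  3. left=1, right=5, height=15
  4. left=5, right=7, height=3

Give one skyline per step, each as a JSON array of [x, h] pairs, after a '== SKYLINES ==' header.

== SKYLINES ==
[[42,15],[43,0]]
[[42,15],[43,0],[46,15],[48,0]]
[[1,15],[5,0],[42,15],[43,0],[46,15],[48,0]]
[[1,15],[5,3],[7,0],[42,15],[43,0],[46,15],[48,0]]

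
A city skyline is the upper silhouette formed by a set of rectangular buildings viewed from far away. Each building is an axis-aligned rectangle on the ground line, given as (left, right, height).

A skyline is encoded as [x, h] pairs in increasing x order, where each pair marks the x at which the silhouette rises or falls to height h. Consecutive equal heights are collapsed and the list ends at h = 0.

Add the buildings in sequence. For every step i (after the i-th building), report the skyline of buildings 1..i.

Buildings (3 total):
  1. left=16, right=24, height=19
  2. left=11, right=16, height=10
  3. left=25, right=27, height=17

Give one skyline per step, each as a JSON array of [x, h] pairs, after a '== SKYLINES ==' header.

== SKYLINES ==
[[16,19],[24,0]]
[[11,10],[16,19],[24,0]]
[[11,10],[16,19],[24,0],[25,17],[27,0]]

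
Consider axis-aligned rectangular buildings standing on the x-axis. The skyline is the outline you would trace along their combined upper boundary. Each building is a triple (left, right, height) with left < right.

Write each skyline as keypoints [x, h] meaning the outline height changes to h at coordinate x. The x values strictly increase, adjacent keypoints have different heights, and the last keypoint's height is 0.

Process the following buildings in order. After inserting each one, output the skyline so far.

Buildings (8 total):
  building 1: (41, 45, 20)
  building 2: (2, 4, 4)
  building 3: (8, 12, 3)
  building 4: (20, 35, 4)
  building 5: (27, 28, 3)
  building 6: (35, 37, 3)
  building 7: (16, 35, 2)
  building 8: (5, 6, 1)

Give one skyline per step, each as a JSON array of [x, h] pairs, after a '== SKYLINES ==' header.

== SKYLINES ==
[[41,20],[45,0]]
[[2,4],[4,0],[41,20],[45,0]]
[[2,4],[4,0],[8,3],[12,0],[41,20],[45,0]]
[[2,4],[4,0],[8,3],[12,0],[20,4],[35,0],[41,20],[45,0]]
[[2,4],[4,0],[8,3],[12,0],[20,4],[35,0],[41,20],[45,0]]
[[2,4],[4,0],[8,3],[12,0],[20,4],[35,3],[37,0],[41,20],[45,0]]
[[2,4],[4,0],[8,3],[12,0],[16,2],[20,4],[35,3],[37,0],[41,20],[45,0]]
[[2,4],[4,0],[5,1],[6,0],[8,3],[12,0],[16,2],[20,4],[35,3],[37,0],[41,20],[45,0]]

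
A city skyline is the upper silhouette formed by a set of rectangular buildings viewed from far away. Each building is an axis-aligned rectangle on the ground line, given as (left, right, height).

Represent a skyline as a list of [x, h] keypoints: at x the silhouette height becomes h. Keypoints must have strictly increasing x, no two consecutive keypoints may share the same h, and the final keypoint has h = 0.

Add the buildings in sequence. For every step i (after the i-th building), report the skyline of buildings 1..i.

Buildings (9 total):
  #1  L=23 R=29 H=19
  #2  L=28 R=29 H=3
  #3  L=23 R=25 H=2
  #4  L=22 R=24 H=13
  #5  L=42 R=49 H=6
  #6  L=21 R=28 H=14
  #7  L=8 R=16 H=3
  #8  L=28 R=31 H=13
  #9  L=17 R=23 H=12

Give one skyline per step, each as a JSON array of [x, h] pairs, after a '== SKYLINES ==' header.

== SKYLINES ==
[[23,19],[29,0]]
[[23,19],[29,0]]
[[23,19],[29,0]]
[[22,13],[23,19],[29,0]]
[[22,13],[23,19],[29,0],[42,6],[49,0]]
[[21,14],[23,19],[29,0],[42,6],[49,0]]
[[8,3],[16,0],[21,14],[23,19],[29,0],[42,6],[49,0]]
[[8,3],[16,0],[21,14],[23,19],[29,13],[31,0],[42,6],[49,0]]
[[8,3],[16,0],[17,12],[21,14],[23,19],[29,13],[31,0],[42,6],[49,0]]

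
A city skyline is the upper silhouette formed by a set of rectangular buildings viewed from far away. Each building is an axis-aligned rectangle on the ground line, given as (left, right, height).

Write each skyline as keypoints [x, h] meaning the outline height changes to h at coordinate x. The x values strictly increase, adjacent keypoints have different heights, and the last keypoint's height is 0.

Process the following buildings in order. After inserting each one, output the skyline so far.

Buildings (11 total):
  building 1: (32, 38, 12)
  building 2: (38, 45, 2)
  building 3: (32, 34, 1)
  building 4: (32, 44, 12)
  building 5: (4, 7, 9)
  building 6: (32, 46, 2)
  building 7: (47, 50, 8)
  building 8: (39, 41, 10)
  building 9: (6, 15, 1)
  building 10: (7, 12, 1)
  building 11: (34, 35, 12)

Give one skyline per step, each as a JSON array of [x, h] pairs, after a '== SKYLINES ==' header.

== SKYLINES ==
[[32,12],[38,0]]
[[32,12],[38,2],[45,0]]
[[32,12],[38,2],[45,0]]
[[32,12],[44,2],[45,0]]
[[4,9],[7,0],[32,12],[44,2],[45,0]]
[[4,9],[7,0],[32,12],[44,2],[46,0]]
[[4,9],[7,0],[32,12],[44,2],[46,0],[47,8],[50,0]]
[[4,9],[7,0],[32,12],[44,2],[46,0],[47,8],[50,0]]
[[4,9],[7,1],[15,0],[32,12],[44,2],[46,0],[47,8],[50,0]]
[[4,9],[7,1],[15,0],[32,12],[44,2],[46,0],[47,8],[50,0]]
[[4,9],[7,1],[15,0],[32,12],[44,2],[46,0],[47,8],[50,0]]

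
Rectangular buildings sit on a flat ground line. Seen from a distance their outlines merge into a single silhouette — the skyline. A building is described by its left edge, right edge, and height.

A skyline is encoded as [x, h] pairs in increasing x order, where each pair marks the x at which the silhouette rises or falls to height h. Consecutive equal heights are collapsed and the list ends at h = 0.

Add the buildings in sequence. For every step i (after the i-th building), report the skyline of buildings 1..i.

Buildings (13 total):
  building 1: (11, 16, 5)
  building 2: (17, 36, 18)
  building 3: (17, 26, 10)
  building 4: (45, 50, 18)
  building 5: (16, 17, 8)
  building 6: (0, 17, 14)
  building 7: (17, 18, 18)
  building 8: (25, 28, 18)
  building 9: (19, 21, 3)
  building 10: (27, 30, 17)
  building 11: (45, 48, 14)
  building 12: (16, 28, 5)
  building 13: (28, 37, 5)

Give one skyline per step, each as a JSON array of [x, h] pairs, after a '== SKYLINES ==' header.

== SKYLINES ==
[[11,5],[16,0]]
[[11,5],[16,0],[17,18],[36,0]]
[[11,5],[16,0],[17,18],[36,0]]
[[11,5],[16,0],[17,18],[36,0],[45,18],[50,0]]
[[11,5],[16,8],[17,18],[36,0],[45,18],[50,0]]
[[0,14],[17,18],[36,0],[45,18],[50,0]]
[[0,14],[17,18],[36,0],[45,18],[50,0]]
[[0,14],[17,18],[36,0],[45,18],[50,0]]
[[0,14],[17,18],[36,0],[45,18],[50,0]]
[[0,14],[17,18],[36,0],[45,18],[50,0]]
[[0,14],[17,18],[36,0],[45,18],[50,0]]
[[0,14],[17,18],[36,0],[45,18],[50,0]]
[[0,14],[17,18],[36,5],[37,0],[45,18],[50,0]]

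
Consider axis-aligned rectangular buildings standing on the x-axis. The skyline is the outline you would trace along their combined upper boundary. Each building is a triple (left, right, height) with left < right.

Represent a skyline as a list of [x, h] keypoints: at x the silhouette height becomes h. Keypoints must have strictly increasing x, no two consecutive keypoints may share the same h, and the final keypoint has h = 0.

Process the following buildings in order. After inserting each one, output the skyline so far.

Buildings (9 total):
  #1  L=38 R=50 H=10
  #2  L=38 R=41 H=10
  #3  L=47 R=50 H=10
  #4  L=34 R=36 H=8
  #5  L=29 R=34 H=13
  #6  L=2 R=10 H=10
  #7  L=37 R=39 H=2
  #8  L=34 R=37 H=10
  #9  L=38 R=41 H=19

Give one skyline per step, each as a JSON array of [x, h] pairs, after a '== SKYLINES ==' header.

== SKYLINES ==
[[38,10],[50,0]]
[[38,10],[50,0]]
[[38,10],[50,0]]
[[34,8],[36,0],[38,10],[50,0]]
[[29,13],[34,8],[36,0],[38,10],[50,0]]
[[2,10],[10,0],[29,13],[34,8],[36,0],[38,10],[50,0]]
[[2,10],[10,0],[29,13],[34,8],[36,0],[37,2],[38,10],[50,0]]
[[2,10],[10,0],[29,13],[34,10],[37,2],[38,10],[50,0]]
[[2,10],[10,0],[29,13],[34,10],[37,2],[38,19],[41,10],[50,0]]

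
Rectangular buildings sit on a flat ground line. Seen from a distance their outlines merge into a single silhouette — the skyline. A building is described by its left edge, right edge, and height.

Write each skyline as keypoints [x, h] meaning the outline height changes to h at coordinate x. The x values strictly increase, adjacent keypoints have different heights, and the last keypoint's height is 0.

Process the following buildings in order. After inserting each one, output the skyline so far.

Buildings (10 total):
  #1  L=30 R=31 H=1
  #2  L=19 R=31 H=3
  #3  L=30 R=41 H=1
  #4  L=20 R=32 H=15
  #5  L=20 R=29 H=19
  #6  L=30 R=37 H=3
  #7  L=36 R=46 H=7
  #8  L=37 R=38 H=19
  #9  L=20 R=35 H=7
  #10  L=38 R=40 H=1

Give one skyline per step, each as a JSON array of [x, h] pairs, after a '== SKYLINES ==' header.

== SKYLINES ==
[[30,1],[31,0]]
[[19,3],[31,0]]
[[19,3],[31,1],[41,0]]
[[19,3],[20,15],[32,1],[41,0]]
[[19,3],[20,19],[29,15],[32,1],[41,0]]
[[19,3],[20,19],[29,15],[32,3],[37,1],[41,0]]
[[19,3],[20,19],[29,15],[32,3],[36,7],[46,0]]
[[19,3],[20,19],[29,15],[32,3],[36,7],[37,19],[38,7],[46,0]]
[[19,3],[20,19],[29,15],[32,7],[35,3],[36,7],[37,19],[38,7],[46,0]]
[[19,3],[20,19],[29,15],[32,7],[35,3],[36,7],[37,19],[38,7],[46,0]]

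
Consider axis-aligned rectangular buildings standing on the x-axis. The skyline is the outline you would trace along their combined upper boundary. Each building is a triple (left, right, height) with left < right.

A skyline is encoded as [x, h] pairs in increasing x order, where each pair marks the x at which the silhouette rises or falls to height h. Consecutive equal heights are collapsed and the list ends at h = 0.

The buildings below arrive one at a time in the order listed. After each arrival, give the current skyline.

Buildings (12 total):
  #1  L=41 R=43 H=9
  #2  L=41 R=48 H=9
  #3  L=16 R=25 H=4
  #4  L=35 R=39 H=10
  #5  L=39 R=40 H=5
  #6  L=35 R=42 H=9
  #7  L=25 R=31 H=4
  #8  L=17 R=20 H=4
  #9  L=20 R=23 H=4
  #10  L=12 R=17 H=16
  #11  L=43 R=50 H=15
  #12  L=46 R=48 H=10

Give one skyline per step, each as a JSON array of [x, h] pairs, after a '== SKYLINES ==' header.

== SKYLINES ==
[[41,9],[43,0]]
[[41,9],[48,0]]
[[16,4],[25,0],[41,9],[48,0]]
[[16,4],[25,0],[35,10],[39,0],[41,9],[48,0]]
[[16,4],[25,0],[35,10],[39,5],[40,0],[41,9],[48,0]]
[[16,4],[25,0],[35,10],[39,9],[48,0]]
[[16,4],[31,0],[35,10],[39,9],[48,0]]
[[16,4],[31,0],[35,10],[39,9],[48,0]]
[[16,4],[31,0],[35,10],[39,9],[48,0]]
[[12,16],[17,4],[31,0],[35,10],[39,9],[48,0]]
[[12,16],[17,4],[31,0],[35,10],[39,9],[43,15],[50,0]]
[[12,16],[17,4],[31,0],[35,10],[39,9],[43,15],[50,0]]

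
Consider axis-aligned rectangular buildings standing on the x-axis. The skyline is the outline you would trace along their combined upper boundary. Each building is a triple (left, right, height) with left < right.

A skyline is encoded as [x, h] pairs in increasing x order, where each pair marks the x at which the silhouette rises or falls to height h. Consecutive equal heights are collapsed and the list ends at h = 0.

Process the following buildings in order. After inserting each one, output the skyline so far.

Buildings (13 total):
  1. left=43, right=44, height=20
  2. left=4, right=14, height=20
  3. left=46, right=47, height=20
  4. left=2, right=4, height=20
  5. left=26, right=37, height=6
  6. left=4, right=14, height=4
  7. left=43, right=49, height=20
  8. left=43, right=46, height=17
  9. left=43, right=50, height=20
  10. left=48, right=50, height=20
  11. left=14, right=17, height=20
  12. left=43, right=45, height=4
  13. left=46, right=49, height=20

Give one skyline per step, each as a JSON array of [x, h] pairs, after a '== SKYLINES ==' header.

== SKYLINES ==
[[43,20],[44,0]]
[[4,20],[14,0],[43,20],[44,0]]
[[4,20],[14,0],[43,20],[44,0],[46,20],[47,0]]
[[2,20],[14,0],[43,20],[44,0],[46,20],[47,0]]
[[2,20],[14,0],[26,6],[37,0],[43,20],[44,0],[46,20],[47,0]]
[[2,20],[14,0],[26,6],[37,0],[43,20],[44,0],[46,20],[47,0]]
[[2,20],[14,0],[26,6],[37,0],[43,20],[49,0]]
[[2,20],[14,0],[26,6],[37,0],[43,20],[49,0]]
[[2,20],[14,0],[26,6],[37,0],[43,20],[50,0]]
[[2,20],[14,0],[26,6],[37,0],[43,20],[50,0]]
[[2,20],[17,0],[26,6],[37,0],[43,20],[50,0]]
[[2,20],[17,0],[26,6],[37,0],[43,20],[50,0]]
[[2,20],[17,0],[26,6],[37,0],[43,20],[50,0]]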